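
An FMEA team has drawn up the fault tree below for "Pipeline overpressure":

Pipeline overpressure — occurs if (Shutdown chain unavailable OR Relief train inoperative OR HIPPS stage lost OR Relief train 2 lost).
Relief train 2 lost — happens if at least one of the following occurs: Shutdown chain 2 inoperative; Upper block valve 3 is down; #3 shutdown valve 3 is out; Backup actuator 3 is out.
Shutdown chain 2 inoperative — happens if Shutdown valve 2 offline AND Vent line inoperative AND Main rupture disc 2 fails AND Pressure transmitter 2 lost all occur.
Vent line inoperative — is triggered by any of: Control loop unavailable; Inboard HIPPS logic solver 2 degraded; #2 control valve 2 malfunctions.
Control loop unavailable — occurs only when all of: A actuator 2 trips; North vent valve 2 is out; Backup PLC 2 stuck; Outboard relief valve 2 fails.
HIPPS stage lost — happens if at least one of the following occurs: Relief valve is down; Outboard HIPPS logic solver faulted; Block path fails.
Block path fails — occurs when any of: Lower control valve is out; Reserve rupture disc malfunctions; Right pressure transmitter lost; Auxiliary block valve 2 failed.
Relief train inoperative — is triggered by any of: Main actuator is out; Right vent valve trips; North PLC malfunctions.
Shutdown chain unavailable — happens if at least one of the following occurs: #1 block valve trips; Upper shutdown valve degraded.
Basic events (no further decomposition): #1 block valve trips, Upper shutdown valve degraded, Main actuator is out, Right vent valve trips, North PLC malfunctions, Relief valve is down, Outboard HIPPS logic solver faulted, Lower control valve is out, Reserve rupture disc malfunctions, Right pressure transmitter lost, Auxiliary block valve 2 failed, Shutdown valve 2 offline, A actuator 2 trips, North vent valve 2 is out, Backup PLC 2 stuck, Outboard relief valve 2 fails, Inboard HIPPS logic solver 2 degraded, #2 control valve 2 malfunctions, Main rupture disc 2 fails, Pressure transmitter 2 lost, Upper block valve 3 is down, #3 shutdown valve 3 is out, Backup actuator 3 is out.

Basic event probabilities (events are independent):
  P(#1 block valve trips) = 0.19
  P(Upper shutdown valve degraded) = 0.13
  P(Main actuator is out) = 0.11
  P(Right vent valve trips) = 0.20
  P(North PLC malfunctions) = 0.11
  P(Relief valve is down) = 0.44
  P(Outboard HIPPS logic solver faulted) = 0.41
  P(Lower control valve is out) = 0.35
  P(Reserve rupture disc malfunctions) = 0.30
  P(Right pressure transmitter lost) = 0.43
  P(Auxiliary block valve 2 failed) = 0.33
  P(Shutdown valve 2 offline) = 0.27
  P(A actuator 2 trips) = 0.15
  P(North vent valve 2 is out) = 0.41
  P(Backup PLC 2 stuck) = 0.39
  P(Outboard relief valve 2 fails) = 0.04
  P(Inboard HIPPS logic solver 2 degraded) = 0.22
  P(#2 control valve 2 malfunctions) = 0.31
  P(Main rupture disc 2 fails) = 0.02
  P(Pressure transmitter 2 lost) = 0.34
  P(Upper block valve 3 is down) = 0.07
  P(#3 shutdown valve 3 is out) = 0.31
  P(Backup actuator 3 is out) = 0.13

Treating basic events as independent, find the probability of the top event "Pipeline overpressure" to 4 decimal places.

0.9857

P(Shutdown chain unavailable) [OR] = 1 − (1−0.19) × (1−0.13) = 0.295300
P(Relief train inoperative) [OR] = 1 − (1−0.11) × (1−0.20) × (1−0.11) = 0.366320
P(Block path fails) [OR] = 1 − (1−0.35) × (1−0.30) × (1−0.43) × (1−0.33) = 0.826236
P(HIPPS stage lost) [OR] = 1 − (1−0.44) × (1−0.41) × (1−0.826236) = 0.942588
P(Control loop unavailable) [AND] = 0.15 × 0.41 × 0.39 × 0.04 = 0.000959
P(Vent line inoperative) [OR] = 1 − (1−0.000959) × (1−0.22) × (1−0.31) = 0.462316
P(Shutdown chain 2 inoperative) [AND] = 0.27 × 0.462316 × 0.02 × 0.34 = 0.000849
P(Relief train 2 lost) [OR] = 1 − (1−0.000849) × (1−0.07) × (1−0.31) × (1−0.13) = 0.442195
P(Pipeline overpressure) [OR] = 1 − (1−0.295300) × (1−0.366320) × (1−0.942588) × (1−0.442195) = 0.985699
Rounded to 4 decimal places: P(Pipeline overpressure) ≈ 0.9857.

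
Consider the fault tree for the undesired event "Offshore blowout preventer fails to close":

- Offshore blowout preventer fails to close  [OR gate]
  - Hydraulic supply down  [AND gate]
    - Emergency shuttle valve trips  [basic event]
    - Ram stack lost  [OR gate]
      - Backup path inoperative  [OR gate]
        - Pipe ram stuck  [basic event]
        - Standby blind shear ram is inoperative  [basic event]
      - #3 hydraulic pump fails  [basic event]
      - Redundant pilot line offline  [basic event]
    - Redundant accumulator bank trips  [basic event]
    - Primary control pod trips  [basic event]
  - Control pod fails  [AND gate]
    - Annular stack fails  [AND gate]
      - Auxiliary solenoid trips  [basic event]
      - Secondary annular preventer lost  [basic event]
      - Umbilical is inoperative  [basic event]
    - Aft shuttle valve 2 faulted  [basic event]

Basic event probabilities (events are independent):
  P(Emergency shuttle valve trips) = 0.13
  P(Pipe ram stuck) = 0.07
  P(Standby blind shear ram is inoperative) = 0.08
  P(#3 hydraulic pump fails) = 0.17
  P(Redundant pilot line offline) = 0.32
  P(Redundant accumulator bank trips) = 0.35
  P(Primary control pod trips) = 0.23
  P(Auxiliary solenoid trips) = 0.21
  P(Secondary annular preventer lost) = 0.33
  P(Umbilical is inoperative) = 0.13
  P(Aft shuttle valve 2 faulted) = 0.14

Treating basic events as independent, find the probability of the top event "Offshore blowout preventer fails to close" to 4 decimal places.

P(Backup path inoperative) [OR] = 1 − (1−0.07) × (1−0.08) = 0.144400
P(Ram stack lost) [OR] = 1 − (1−0.144400) × (1−0.17) × (1−0.32) = 0.517099
P(Hydraulic supply down) [AND] = 0.13 × 0.517099 × 0.35 × 0.23 = 0.005411
P(Annular stack fails) [AND] = 0.21 × 0.33 × 0.13 = 0.009009
P(Control pod fails) [AND] = 0.009009 × 0.14 = 0.001261
P(Offshore blowout preventer fails to close) [OR] = 1 − (1−0.005411) × (1−0.001261) = 0.006665
Rounded to 4 decimal places: P(Offshore blowout preventer fails to close) ≈ 0.0067.

0.0067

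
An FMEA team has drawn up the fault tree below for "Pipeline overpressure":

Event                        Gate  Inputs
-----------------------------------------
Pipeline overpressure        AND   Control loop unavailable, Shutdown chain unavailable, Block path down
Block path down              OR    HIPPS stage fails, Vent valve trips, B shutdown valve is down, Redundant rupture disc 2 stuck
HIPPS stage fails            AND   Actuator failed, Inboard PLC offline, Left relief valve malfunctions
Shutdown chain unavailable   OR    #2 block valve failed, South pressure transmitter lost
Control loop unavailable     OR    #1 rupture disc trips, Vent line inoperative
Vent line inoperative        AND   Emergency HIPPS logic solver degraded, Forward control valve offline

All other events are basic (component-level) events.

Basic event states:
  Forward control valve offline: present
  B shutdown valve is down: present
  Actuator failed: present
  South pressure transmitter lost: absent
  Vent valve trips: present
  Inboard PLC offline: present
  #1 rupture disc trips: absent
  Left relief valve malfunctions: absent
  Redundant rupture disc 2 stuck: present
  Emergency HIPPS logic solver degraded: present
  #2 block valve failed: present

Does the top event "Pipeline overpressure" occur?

Yes

Vent line inoperative [AND]: Emergency HIPPS logic solver degraded=occurs, Forward control valve offline=occurs → all inputs occur → occurs.
Control loop unavailable [OR]: #1 rupture disc trips=not, Vent line inoperative=occurs → at least one input occurs → occurs.
Shutdown chain unavailable [OR]: #2 block valve failed=occurs, South pressure transmitter lost=not → at least one input occurs → occurs.
HIPPS stage fails [AND]: Actuator failed=occurs, Inboard PLC offline=occurs, Left relief valve malfunctions=not → not all inputs occur → does not occur.
Block path down [OR]: HIPPS stage fails=not, Vent valve trips=occurs, B shutdown valve is down=occurs, Redundant rupture disc 2 stuck=occurs → at least one input occurs → occurs.
Pipeline overpressure [AND]: Control loop unavailable=occurs, Shutdown chain unavailable=occurs, Block path down=occurs → all inputs occur → occurs.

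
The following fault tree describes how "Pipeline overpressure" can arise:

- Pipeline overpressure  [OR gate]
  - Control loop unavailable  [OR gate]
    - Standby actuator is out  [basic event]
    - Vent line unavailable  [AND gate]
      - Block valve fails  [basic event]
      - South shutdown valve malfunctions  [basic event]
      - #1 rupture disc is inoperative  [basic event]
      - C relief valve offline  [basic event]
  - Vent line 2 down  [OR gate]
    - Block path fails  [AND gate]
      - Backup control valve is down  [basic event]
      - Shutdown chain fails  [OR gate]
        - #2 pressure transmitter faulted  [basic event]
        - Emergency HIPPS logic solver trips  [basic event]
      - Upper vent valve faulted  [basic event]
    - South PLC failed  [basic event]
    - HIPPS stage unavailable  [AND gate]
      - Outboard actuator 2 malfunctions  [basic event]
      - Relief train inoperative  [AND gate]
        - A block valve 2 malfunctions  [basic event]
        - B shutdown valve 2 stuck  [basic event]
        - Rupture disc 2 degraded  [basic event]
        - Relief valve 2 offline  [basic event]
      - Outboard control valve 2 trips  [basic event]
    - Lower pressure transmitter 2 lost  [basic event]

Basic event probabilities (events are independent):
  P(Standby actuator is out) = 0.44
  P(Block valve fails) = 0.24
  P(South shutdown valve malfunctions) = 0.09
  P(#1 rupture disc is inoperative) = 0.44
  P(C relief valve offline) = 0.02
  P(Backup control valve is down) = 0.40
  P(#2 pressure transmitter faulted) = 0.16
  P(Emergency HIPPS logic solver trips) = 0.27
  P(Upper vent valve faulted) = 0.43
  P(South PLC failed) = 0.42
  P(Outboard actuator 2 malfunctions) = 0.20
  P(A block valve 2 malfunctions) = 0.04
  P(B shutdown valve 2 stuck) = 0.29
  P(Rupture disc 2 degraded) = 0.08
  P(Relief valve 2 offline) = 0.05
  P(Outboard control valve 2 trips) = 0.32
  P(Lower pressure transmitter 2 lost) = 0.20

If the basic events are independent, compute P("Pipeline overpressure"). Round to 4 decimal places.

P(Vent line unavailable) [AND] = 0.24 × 0.09 × 0.44 × 0.02 = 0.000190
P(Control loop unavailable) [OR] = 1 − (1−0.44) × (1−0.000190) = 0.440106
P(Shutdown chain fails) [OR] = 1 − (1−0.16) × (1−0.27) = 0.386800
P(Block path fails) [AND] = 0.40 × 0.386800 × 0.43 = 0.066530
P(Relief train inoperative) [AND] = 0.04 × 0.29 × 0.08 × 0.05 = 0.000046
P(HIPPS stage unavailable) [AND] = 0.20 × 0.000046 × 0.32 = 0.000003
P(Vent line 2 down) [OR] = 1 − (1−0.066530) × (1−0.42) × (1−0.000003) × (1−0.20) = 0.566871
P(Pipeline overpressure) [OR] = 1 − (1−0.440106) × (1−0.566871) = 0.757494
Rounded to 4 decimal places: P(Pipeline overpressure) ≈ 0.7575.

0.7575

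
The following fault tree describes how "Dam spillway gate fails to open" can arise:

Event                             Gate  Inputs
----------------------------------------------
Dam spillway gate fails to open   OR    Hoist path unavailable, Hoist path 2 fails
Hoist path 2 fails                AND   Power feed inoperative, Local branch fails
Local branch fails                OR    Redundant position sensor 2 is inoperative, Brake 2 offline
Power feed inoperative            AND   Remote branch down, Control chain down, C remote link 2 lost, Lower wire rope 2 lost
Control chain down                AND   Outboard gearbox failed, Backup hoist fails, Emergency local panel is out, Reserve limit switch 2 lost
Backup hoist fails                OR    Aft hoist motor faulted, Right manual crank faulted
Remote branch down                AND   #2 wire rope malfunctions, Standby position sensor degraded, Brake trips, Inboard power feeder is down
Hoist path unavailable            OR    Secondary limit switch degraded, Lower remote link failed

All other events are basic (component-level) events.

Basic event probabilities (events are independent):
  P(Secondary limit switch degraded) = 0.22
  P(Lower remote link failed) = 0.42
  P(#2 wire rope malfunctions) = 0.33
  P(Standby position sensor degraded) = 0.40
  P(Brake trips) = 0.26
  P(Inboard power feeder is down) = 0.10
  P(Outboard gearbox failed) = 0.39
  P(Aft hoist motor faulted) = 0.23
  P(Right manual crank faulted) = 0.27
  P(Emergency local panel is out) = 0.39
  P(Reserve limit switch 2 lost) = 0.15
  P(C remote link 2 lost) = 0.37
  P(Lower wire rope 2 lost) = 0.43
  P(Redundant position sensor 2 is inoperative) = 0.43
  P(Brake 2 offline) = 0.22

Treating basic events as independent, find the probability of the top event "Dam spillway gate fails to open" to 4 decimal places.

P(Hoist path unavailable) [OR] = 1 − (1−0.22) × (1−0.42) = 0.547600
P(Remote branch down) [AND] = 0.33 × 0.40 × 0.26 × 0.10 = 0.003432
P(Backup hoist fails) [OR] = 1 − (1−0.23) × (1−0.27) = 0.437900
P(Control chain down) [AND] = 0.39 × 0.437900 × 0.39 × 0.15 = 0.009991
P(Power feed inoperative) [AND] = 0.003432 × 0.009991 × 0.37 × 0.43 = 0.000005
P(Local branch fails) [OR] = 1 − (1−0.43) × (1−0.22) = 0.555400
P(Hoist path 2 fails) [AND] = 0.000005 × 0.555400 = 0.000003
P(Dam spillway gate fails to open) [OR] = 1 − (1−0.547600) × (1−0.000003) = 0.547601
Rounded to 4 decimal places: P(Dam spillway gate fails to open) ≈ 0.5476.

0.5476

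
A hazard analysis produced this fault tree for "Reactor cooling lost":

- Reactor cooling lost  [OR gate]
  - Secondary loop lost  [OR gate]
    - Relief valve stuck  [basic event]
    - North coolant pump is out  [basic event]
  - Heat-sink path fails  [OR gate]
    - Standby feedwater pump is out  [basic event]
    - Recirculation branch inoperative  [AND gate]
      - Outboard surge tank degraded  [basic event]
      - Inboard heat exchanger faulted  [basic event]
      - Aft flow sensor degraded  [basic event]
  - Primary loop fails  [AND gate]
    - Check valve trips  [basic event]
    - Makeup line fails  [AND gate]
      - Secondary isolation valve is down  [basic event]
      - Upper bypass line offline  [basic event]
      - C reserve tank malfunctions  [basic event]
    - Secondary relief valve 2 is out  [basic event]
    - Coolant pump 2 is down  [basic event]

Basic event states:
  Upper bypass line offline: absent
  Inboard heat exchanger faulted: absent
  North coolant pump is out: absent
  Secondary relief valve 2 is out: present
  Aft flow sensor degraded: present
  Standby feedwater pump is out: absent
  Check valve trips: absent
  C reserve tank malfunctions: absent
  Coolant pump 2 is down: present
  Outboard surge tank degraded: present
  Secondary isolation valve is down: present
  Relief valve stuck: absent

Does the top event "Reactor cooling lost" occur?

Secondary loop lost [OR]: Relief valve stuck=not, North coolant pump is out=not → no input occurs → does not occur.
Recirculation branch inoperative [AND]: Outboard surge tank degraded=occurs, Inboard heat exchanger faulted=not, Aft flow sensor degraded=occurs → not all inputs occur → does not occur.
Heat-sink path fails [OR]: Standby feedwater pump is out=not, Recirculation branch inoperative=not → no input occurs → does not occur.
Makeup line fails [AND]: Secondary isolation valve is down=occurs, Upper bypass line offline=not, C reserve tank malfunctions=not → not all inputs occur → does not occur.
Primary loop fails [AND]: Check valve trips=not, Makeup line fails=not, Secondary relief valve 2 is out=occurs, Coolant pump 2 is down=occurs → not all inputs occur → does not occur.
Reactor cooling lost [OR]: Secondary loop lost=not, Heat-sink path fails=not, Primary loop fails=not → no input occurs → does not occur.

No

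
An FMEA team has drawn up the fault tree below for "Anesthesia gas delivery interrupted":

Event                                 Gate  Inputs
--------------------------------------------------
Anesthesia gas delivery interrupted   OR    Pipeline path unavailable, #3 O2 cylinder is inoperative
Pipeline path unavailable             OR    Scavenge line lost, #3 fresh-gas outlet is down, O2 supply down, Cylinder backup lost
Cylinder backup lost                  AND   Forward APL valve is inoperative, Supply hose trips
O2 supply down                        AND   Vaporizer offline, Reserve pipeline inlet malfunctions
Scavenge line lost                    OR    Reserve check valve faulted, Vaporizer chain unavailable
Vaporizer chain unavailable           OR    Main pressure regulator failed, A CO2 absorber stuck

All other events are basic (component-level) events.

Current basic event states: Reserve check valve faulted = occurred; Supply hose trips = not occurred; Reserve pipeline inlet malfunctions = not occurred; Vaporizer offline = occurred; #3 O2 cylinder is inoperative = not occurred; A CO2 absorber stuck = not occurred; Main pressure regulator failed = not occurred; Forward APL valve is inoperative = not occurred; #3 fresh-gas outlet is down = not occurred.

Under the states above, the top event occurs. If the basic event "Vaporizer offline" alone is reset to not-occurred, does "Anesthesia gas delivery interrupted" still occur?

Yes

Counterfactual: set "Vaporizer offline" to not occurred.
Vaporizer chain unavailable [OR]: Main pressure regulator failed=not, A CO2 absorber stuck=not → no input occurs → does not occur.
Scavenge line lost [OR]: Reserve check valve faulted=occurs, Vaporizer chain unavailable=not → at least one input occurs → occurs.
O2 supply down [AND]: Vaporizer offline=not, Reserve pipeline inlet malfunctions=not → not all inputs occur → does not occur.
Cylinder backup lost [AND]: Forward APL valve is inoperative=not, Supply hose trips=not → not all inputs occur → does not occur.
Pipeline path unavailable [OR]: Scavenge line lost=occurs, #3 fresh-gas outlet is down=not, O2 supply down=not, Cylinder backup lost=not → at least one input occurs → occurs.
Anesthesia gas delivery interrupted [OR]: Pipeline path unavailable=occurs, #3 O2 cylinder is inoperative=not → at least one input occurs → occurs.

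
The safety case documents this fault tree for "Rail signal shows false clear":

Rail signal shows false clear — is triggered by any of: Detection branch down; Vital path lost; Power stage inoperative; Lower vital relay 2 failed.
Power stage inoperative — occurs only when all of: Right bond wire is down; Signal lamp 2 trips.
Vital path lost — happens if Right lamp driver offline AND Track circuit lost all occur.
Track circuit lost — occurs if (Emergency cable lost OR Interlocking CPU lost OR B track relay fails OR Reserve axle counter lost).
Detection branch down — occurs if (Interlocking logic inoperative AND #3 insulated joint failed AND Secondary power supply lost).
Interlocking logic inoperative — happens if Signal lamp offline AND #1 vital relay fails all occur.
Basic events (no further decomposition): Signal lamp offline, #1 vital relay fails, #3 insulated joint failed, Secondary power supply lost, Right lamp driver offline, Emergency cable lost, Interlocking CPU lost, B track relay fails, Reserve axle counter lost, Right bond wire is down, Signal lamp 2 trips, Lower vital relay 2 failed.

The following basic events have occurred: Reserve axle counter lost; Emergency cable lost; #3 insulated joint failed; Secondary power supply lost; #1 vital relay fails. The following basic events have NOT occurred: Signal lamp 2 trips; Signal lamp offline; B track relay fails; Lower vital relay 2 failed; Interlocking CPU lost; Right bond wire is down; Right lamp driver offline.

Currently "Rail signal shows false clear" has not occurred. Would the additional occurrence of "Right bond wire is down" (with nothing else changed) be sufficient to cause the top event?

Counterfactual: set "Right bond wire is down" to occurred.
Interlocking logic inoperative [AND]: Signal lamp offline=not, #1 vital relay fails=occurs → not all inputs occur → does not occur.
Detection branch down [AND]: Interlocking logic inoperative=not, #3 insulated joint failed=occurs, Secondary power supply lost=occurs → not all inputs occur → does not occur.
Track circuit lost [OR]: Emergency cable lost=occurs, Interlocking CPU lost=not, B track relay fails=not, Reserve axle counter lost=occurs → at least one input occurs → occurs.
Vital path lost [AND]: Right lamp driver offline=not, Track circuit lost=occurs → not all inputs occur → does not occur.
Power stage inoperative [AND]: Right bond wire is down=occurs, Signal lamp 2 trips=not → not all inputs occur → does not occur.
Rail signal shows false clear [OR]: Detection branch down=not, Vital path lost=not, Power stage inoperative=not, Lower vital relay 2 failed=not → no input occurs → does not occur.

No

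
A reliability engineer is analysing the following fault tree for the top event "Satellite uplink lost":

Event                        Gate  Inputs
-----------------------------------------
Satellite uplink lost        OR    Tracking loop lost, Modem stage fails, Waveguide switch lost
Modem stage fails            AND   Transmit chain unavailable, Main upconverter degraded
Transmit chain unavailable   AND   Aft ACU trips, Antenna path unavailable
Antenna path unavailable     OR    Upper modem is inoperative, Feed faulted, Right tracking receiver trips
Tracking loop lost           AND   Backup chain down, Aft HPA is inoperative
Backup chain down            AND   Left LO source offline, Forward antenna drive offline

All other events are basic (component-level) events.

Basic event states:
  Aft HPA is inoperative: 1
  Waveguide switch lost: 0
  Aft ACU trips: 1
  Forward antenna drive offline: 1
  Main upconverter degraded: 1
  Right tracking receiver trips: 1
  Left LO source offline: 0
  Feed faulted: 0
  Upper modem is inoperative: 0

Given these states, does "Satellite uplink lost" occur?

Backup chain down [AND]: Left LO source offline=not, Forward antenna drive offline=occurs → not all inputs occur → does not occur.
Tracking loop lost [AND]: Backup chain down=not, Aft HPA is inoperative=occurs → not all inputs occur → does not occur.
Antenna path unavailable [OR]: Upper modem is inoperative=not, Feed faulted=not, Right tracking receiver trips=occurs → at least one input occurs → occurs.
Transmit chain unavailable [AND]: Aft ACU trips=occurs, Antenna path unavailable=occurs → all inputs occur → occurs.
Modem stage fails [AND]: Transmit chain unavailable=occurs, Main upconverter degraded=occurs → all inputs occur → occurs.
Satellite uplink lost [OR]: Tracking loop lost=not, Modem stage fails=occurs, Waveguide switch lost=not → at least one input occurs → occurs.

Yes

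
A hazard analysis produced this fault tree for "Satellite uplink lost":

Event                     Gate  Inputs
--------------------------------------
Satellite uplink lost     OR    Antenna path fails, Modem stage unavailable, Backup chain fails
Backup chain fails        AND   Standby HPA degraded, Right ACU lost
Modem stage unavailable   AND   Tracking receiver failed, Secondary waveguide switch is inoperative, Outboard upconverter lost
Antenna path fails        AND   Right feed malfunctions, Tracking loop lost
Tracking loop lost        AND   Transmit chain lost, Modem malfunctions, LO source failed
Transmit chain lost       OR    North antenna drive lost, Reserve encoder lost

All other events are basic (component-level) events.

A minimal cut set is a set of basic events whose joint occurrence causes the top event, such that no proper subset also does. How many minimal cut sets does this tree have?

Transmit chain lost [OR]: union of children's cut sets → 2 cut set(s).
Tracking loop lost [AND]: one cut set from each child combined → 2 × 1 × 1 = 2 cut set(s).
Antenna path fails [AND]: one cut set from each child combined → 1 × 2 = 2 cut set(s).
Modem stage unavailable [AND]: one cut set from each child combined → 1 × 1 × 1 = 1 cut set(s).
Backup chain fails [AND]: one cut set from each child combined → 1 × 1 = 1 cut set(s).
Satellite uplink lost [OR]: union of children's cut sets → 4 cut set(s).
Minimal cut sets: {LO source failed, Modem malfunctions, North antenna drive lost, Right feed malfunctions}; {LO source failed, Modem malfunctions, Reserve encoder lost, Right feed malfunctions}; {Outboard upconverter lost, Secondary waveguide switch is inoperative, Tracking receiver failed}; {Right ACU lost, Standby HPA degraded}.

4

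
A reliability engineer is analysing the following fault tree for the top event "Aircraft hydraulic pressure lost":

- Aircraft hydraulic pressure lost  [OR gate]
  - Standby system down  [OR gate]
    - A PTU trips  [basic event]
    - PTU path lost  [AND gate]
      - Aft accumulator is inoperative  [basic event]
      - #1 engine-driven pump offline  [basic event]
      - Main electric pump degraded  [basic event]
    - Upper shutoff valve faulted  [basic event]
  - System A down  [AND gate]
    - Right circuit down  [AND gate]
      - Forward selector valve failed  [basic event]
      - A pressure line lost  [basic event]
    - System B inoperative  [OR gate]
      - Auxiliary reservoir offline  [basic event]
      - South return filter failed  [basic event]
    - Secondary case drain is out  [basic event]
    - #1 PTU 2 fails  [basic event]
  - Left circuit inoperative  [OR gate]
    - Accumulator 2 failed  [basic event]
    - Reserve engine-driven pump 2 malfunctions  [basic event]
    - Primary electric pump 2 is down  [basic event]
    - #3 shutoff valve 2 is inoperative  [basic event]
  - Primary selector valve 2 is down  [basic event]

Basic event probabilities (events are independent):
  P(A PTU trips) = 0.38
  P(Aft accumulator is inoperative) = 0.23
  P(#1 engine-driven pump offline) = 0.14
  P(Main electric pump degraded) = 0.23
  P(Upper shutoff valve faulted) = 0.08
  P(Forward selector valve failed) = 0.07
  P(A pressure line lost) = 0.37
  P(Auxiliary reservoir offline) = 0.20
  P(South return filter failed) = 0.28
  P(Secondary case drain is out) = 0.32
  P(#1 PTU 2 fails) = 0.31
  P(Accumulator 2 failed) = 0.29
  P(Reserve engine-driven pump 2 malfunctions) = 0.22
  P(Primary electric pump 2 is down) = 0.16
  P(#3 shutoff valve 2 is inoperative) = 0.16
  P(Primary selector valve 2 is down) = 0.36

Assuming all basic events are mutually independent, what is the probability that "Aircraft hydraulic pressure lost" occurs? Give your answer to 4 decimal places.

0.8586

P(PTU path lost) [AND] = 0.23 × 0.14 × 0.23 = 0.007406
P(Standby system down) [OR] = 1 − (1−0.38) × (1−0.007406) × (1−0.08) = 0.433824
P(Right circuit down) [AND] = 0.07 × 0.37 = 0.025900
P(System B inoperative) [OR] = 1 − (1−0.20) × (1−0.28) = 0.424000
P(System A down) [AND] = 0.025900 × 0.424000 × 0.32 × 0.31 = 0.001089
P(Left circuit inoperative) [OR] = 1 − (1−0.29) × (1−0.22) × (1−0.16) × (1−0.16) = 0.609239
P(Aircraft hydraulic pressure lost) [OR] = 1 − (1−0.433824) × (1−0.001089) × (1−0.609239) × (1−0.36) = 0.858561
Rounded to 4 decimal places: P(Aircraft hydraulic pressure lost) ≈ 0.8586.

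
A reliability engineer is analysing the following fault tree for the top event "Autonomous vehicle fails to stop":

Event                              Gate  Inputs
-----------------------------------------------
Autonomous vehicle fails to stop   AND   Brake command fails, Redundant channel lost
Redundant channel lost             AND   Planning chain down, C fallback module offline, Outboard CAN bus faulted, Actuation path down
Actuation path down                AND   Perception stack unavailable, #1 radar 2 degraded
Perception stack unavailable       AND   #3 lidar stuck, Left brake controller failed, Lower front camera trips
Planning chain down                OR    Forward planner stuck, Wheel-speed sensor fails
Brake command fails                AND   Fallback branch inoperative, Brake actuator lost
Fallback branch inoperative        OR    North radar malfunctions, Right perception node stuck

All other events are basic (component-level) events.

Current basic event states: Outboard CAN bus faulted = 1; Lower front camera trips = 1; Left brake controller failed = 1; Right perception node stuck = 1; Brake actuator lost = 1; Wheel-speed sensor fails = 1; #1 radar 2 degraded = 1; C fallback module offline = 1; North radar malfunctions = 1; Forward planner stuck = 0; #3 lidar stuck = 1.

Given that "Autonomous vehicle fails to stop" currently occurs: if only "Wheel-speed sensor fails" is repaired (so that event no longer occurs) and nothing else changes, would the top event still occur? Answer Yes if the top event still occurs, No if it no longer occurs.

Counterfactual: set "Wheel-speed sensor fails" to not occurred.
Fallback branch inoperative [OR]: North radar malfunctions=occurs, Right perception node stuck=occurs → at least one input occurs → occurs.
Brake command fails [AND]: Fallback branch inoperative=occurs, Brake actuator lost=occurs → all inputs occur → occurs.
Planning chain down [OR]: Forward planner stuck=not, Wheel-speed sensor fails=not → no input occurs → does not occur.
Perception stack unavailable [AND]: #3 lidar stuck=occurs, Left brake controller failed=occurs, Lower front camera trips=occurs → all inputs occur → occurs.
Actuation path down [AND]: Perception stack unavailable=occurs, #1 radar 2 degraded=occurs → all inputs occur → occurs.
Redundant channel lost [AND]: Planning chain down=not, C fallback module offline=occurs, Outboard CAN bus faulted=occurs, Actuation path down=occurs → not all inputs occur → does not occur.
Autonomous vehicle fails to stop [AND]: Brake command fails=occurs, Redundant channel lost=not → not all inputs occur → does not occur.

No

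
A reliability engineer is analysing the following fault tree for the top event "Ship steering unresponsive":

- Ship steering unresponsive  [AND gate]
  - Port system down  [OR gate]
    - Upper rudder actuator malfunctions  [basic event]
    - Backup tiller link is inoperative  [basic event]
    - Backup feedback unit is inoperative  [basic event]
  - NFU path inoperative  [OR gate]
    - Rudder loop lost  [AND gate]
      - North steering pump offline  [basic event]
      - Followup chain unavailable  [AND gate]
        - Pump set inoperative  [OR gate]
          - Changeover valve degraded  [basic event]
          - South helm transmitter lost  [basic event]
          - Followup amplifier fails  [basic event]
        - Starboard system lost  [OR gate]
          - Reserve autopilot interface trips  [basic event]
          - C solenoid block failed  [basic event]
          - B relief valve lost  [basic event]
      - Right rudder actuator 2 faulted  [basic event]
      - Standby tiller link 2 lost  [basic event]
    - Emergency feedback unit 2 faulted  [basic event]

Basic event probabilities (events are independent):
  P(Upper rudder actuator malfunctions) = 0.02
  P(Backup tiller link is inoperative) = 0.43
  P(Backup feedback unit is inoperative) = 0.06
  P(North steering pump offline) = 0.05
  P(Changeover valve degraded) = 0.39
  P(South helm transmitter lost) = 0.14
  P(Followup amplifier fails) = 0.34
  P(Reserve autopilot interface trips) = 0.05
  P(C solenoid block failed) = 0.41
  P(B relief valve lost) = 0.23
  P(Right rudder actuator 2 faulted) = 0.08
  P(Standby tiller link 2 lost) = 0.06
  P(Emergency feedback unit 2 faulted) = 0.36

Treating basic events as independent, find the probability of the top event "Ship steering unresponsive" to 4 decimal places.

P(Port system down) [OR] = 1 − (1−0.02) × (1−0.43) × (1−0.06) = 0.474916
P(Pump set inoperative) [OR] = 1 − (1−0.39) × (1−0.14) × (1−0.34) = 0.653764
P(Starboard system lost) [OR] = 1 − (1−0.05) × (1−0.41) × (1−0.23) = 0.568415
P(Followup chain unavailable) [AND] = 0.653764 × 0.568415 = 0.371609
P(Rudder loop lost) [AND] = 0.05 × 0.371609 × 0.08 × 0.06 = 0.000089
P(NFU path inoperative) [OR] = 1 − (1−0.000089) × (1−0.36) = 0.360057
P(Ship steering unresponsive) [AND] = 0.474916 × 0.360057 = 0.170997
Rounded to 4 decimal places: P(Ship steering unresponsive) ≈ 0.1710.

0.1710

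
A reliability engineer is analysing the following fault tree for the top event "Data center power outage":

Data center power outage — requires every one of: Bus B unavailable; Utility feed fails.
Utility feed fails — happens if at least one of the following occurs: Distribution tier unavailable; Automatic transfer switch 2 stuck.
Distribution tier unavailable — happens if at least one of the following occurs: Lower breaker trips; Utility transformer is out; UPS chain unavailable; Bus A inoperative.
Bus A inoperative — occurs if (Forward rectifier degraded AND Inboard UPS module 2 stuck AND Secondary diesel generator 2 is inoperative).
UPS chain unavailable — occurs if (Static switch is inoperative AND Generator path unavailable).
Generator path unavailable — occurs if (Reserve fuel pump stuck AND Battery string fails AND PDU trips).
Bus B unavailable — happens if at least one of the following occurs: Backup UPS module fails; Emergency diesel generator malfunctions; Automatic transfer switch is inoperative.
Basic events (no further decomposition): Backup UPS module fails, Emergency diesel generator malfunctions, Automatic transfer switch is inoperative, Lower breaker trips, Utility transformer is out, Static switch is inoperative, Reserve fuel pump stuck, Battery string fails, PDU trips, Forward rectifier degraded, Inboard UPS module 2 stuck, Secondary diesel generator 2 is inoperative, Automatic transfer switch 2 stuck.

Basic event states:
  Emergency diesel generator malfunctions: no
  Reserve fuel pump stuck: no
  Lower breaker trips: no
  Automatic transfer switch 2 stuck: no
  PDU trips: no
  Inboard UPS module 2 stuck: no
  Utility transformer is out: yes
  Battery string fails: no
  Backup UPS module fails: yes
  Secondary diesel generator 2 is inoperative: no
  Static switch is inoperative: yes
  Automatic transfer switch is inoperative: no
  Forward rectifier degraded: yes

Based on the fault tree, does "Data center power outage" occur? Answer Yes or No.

Bus B unavailable [OR]: Backup UPS module fails=occurs, Emergency diesel generator malfunctions=not, Automatic transfer switch is inoperative=not → at least one input occurs → occurs.
Generator path unavailable [AND]: Reserve fuel pump stuck=not, Battery string fails=not, PDU trips=not → not all inputs occur → does not occur.
UPS chain unavailable [AND]: Static switch is inoperative=occurs, Generator path unavailable=not → not all inputs occur → does not occur.
Bus A inoperative [AND]: Forward rectifier degraded=occurs, Inboard UPS module 2 stuck=not, Secondary diesel generator 2 is inoperative=not → not all inputs occur → does not occur.
Distribution tier unavailable [OR]: Lower breaker trips=not, Utility transformer is out=occurs, UPS chain unavailable=not, Bus A inoperative=not → at least one input occurs → occurs.
Utility feed fails [OR]: Distribution tier unavailable=occurs, Automatic transfer switch 2 stuck=not → at least one input occurs → occurs.
Data center power outage [AND]: Bus B unavailable=occurs, Utility feed fails=occurs → all inputs occur → occurs.

Yes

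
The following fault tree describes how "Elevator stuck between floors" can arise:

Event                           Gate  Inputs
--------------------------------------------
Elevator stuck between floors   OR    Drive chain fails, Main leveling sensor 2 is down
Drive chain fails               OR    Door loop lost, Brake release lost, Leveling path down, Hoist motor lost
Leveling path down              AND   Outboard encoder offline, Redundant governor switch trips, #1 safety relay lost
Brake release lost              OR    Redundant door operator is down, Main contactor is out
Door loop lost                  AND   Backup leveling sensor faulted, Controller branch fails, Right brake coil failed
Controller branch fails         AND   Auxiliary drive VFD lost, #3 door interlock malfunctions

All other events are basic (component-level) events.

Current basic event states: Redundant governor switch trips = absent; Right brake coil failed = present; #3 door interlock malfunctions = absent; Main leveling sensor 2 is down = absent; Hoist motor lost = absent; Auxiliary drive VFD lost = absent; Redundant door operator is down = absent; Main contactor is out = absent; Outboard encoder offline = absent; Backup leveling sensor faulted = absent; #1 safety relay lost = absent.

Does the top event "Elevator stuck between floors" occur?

Controller branch fails [AND]: Auxiliary drive VFD lost=not, #3 door interlock malfunctions=not → not all inputs occur → does not occur.
Door loop lost [AND]: Backup leveling sensor faulted=not, Controller branch fails=not, Right brake coil failed=occurs → not all inputs occur → does not occur.
Brake release lost [OR]: Redundant door operator is down=not, Main contactor is out=not → no input occurs → does not occur.
Leveling path down [AND]: Outboard encoder offline=not, Redundant governor switch trips=not, #1 safety relay lost=not → not all inputs occur → does not occur.
Drive chain fails [OR]: Door loop lost=not, Brake release lost=not, Leveling path down=not, Hoist motor lost=not → no input occurs → does not occur.
Elevator stuck between floors [OR]: Drive chain fails=not, Main leveling sensor 2 is down=not → no input occurs → does not occur.

No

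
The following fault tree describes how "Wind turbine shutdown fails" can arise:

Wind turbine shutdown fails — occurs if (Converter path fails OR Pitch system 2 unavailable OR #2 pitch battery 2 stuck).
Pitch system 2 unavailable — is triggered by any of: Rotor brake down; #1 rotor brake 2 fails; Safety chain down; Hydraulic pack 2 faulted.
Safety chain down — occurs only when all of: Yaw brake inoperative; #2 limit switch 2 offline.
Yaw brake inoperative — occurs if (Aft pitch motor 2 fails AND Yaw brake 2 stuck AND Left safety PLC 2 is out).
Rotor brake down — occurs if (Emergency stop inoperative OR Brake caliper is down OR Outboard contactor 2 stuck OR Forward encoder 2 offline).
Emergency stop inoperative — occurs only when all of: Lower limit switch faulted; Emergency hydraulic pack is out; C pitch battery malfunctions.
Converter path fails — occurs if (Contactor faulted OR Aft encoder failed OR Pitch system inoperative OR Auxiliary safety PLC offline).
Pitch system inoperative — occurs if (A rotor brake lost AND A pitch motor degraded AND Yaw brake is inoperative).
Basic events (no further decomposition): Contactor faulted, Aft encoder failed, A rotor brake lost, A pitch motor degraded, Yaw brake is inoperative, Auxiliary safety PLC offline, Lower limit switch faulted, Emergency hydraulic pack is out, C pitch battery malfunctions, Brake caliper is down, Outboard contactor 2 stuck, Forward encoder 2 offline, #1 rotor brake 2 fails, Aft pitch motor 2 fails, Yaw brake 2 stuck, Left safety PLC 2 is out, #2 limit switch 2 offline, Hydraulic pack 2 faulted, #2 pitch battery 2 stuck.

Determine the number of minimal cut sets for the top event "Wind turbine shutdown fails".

12

Pitch system inoperative [AND]: one cut set from each child combined → 1 × 1 × 1 = 1 cut set(s).
Converter path fails [OR]: union of children's cut sets → 4 cut set(s).
Emergency stop inoperative [AND]: one cut set from each child combined → 1 × 1 × 1 = 1 cut set(s).
Rotor brake down [OR]: union of children's cut sets → 4 cut set(s).
Yaw brake inoperative [AND]: one cut set from each child combined → 1 × 1 × 1 = 1 cut set(s).
Safety chain down [AND]: one cut set from each child combined → 1 × 1 = 1 cut set(s).
Pitch system 2 unavailable [OR]: union of children's cut sets → 7 cut set(s).
Wind turbine shutdown fails [OR]: union of children's cut sets → 12 cut set(s).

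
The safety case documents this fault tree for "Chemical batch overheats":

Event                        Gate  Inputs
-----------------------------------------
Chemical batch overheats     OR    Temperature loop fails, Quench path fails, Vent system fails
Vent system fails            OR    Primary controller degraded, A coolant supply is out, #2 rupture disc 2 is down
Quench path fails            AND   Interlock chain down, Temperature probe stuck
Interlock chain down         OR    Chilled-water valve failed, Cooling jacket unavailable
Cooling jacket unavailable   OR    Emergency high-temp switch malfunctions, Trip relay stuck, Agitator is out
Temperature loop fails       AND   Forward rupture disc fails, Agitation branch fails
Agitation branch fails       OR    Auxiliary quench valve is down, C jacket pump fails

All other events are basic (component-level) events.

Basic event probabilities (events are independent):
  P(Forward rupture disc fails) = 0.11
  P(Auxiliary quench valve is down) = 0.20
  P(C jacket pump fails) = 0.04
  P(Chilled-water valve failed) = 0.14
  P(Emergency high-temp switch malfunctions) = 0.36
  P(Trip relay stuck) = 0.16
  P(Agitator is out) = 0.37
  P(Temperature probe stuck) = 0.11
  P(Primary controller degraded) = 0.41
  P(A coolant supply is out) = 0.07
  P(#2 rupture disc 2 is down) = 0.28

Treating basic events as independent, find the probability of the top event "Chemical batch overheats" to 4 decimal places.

P(Agitation branch fails) [OR] = 1 − (1−0.20) × (1−0.04) = 0.232000
P(Temperature loop fails) [AND] = 0.11 × 0.232000 = 0.025520
P(Cooling jacket unavailable) [OR] = 1 − (1−0.36) × (1−0.16) × (1−0.37) = 0.661312
P(Interlock chain down) [OR] = 1 − (1−0.14) × (1−0.661312) = 0.708728
P(Quench path fails) [AND] = 0.708728 × 0.11 = 0.077960
P(Vent system fails) [OR] = 1 − (1−0.41) × (1−0.07) × (1−0.28) = 0.604936
P(Chemical batch overheats) [OR] = 1 − (1−0.025520) × (1−0.077960) × (1−0.604936) = 0.645031
Rounded to 4 decimal places: P(Chemical batch overheats) ≈ 0.6450.

0.6450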